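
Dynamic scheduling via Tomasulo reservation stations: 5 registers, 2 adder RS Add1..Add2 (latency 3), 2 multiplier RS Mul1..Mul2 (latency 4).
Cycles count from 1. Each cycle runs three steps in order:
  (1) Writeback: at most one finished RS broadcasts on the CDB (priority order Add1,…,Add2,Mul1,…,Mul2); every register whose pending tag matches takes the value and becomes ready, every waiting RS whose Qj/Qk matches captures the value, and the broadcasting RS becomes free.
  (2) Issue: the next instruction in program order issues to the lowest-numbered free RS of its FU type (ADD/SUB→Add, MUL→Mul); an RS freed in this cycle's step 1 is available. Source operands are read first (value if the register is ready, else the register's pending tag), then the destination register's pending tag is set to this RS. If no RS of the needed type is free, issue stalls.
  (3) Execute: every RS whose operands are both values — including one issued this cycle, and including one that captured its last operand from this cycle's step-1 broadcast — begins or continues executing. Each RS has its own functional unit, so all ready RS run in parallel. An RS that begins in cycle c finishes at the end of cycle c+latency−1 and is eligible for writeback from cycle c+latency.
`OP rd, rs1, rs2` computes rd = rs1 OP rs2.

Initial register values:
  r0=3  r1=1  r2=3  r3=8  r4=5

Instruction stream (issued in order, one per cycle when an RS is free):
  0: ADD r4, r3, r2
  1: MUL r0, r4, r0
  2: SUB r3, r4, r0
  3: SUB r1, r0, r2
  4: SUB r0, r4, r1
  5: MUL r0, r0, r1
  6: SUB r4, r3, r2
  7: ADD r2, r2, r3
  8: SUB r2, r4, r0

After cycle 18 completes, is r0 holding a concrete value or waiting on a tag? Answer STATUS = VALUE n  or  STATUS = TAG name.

STATUS = VALUE -570

cycle 1: issue ADD r4<-Add1 // r0:3,r1:1,r2:3,r3:8,r4:Add1
cycle 2: issue MUL r0<-Mul1 // r0:Mul1,r1:1,r2:3,r3:8,r4:Add1
cycle 3: issue SUB r3<-Add2 // r0:Mul1,r1:1,r2:3,r3:Add2,r4:Add1
cycle 4: CDB Add1=11; issue SUB r1<-Add1 // r0:Mul1,r1:Add1,r2:3,r3:Add2,r4:11
cycle 5: stall // r0:Mul1,r1:Add1,r2:3,r3:Add2,r4:11
cycle 6: stall // r0:Mul1,r1:Add1,r2:3,r3:Add2,r4:11
cycle 7: stall // r0:Mul1,r1:Add1,r2:3,r3:Add2,r4:11
cycle 8: CDB Mul1=33; stall // r0:33,r1:Add1,r2:3,r3:Add2,r4:11
cycle 9: stall // r0:33,r1:Add1,r2:3,r3:Add2,r4:11
cycle 10: stall // r0:33,r1:Add1,r2:3,r3:Add2,r4:11
cycle 11: CDB Add1=30; issue SUB r0<-Add1 // r0:Add1,r1:30,r2:3,r3:Add2,r4:11
cycle 12: CDB Add2=-22; issue MUL r0<-Mul1 // r0:Mul1,r1:30,r2:3,r3:-22,r4:11
cycle 13: issue SUB r4<-Add2 // r0:Mul1,r1:30,r2:3,r3:-22,r4:Add2
cycle 14: CDB Add1=-19; issue ADD r2<-Add1 // r0:Mul1,r1:30,r2:Add1,r3:-22,r4:Add2
cycle 15: stall // r0:Mul1,r1:30,r2:Add1,r3:-22,r4:Add2
cycle 16: CDB Add2=-25; issue SUB r2<-Add2 // r0:Mul1,r1:30,r2:Add2,r3:-22,r4:-25
cycle 17: CDB Add1=-19 // r0:Mul1,r1:30,r2:Add2,r3:-22,r4:-25
cycle 18: CDB Mul1=-570 // r0:-570,r1:30,r2:Add2,r3:-22,r4:-25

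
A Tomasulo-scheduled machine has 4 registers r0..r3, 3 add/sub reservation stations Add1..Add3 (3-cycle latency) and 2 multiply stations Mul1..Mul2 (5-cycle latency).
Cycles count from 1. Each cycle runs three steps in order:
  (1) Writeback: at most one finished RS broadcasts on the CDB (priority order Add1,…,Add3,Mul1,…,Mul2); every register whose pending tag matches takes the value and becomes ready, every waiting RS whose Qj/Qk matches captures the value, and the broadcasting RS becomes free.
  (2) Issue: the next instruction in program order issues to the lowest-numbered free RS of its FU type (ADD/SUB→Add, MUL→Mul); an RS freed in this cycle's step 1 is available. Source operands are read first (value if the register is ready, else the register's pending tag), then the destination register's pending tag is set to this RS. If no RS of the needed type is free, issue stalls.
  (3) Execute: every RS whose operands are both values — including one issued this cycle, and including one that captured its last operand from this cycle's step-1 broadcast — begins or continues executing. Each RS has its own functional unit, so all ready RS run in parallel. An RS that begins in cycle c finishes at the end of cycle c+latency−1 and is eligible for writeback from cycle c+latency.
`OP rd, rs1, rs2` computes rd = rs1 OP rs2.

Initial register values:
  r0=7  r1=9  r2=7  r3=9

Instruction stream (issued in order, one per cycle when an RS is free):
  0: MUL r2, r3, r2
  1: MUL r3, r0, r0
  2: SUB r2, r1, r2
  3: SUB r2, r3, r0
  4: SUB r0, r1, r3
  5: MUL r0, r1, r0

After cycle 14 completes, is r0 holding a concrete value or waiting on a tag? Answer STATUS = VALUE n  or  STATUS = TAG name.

  c1: issue MUL r2<-Mul1  regs: r0:7,r1:9,r2:Mul1,r3:9
  c2: issue MUL r3<-Mul2  regs: r0:7,r1:9,r2:Mul1,r3:Mul2
  c3: issue SUB r2<-Add1  regs: r0:7,r1:9,r2:Add1,r3:Mul2
  c4: issue SUB r2<-Add2  regs: r0:7,r1:9,r2:Add2,r3:Mul2
  c5: issue SUB r0<-Add3  regs: r0:Add3,r1:9,r2:Add2,r3:Mul2
  c6: CDB Mul1=63; issue MUL r0<-Mul1  regs: r0:Mul1,r1:9,r2:Add2,r3:Mul2
  c7: CDB Mul2=49  regs: r0:Mul1,r1:9,r2:Add2,r3:49
  c8: -  regs: r0:Mul1,r1:9,r2:Add2,r3:49
  c9: CDB Add1=-54  regs: r0:Mul1,r1:9,r2:Add2,r3:49
  c10: CDB Add2=42  regs: r0:Mul1,r1:9,r2:42,r3:49
  c11: CDB Add3=-40  regs: r0:Mul1,r1:9,r2:42,r3:49
  c12: -  regs: r0:Mul1,r1:9,r2:42,r3:49
  c13: -  regs: r0:Mul1,r1:9,r2:42,r3:49
  c14: -  regs: r0:Mul1,r1:9,r2:42,r3:49

STATUS = TAG Mul1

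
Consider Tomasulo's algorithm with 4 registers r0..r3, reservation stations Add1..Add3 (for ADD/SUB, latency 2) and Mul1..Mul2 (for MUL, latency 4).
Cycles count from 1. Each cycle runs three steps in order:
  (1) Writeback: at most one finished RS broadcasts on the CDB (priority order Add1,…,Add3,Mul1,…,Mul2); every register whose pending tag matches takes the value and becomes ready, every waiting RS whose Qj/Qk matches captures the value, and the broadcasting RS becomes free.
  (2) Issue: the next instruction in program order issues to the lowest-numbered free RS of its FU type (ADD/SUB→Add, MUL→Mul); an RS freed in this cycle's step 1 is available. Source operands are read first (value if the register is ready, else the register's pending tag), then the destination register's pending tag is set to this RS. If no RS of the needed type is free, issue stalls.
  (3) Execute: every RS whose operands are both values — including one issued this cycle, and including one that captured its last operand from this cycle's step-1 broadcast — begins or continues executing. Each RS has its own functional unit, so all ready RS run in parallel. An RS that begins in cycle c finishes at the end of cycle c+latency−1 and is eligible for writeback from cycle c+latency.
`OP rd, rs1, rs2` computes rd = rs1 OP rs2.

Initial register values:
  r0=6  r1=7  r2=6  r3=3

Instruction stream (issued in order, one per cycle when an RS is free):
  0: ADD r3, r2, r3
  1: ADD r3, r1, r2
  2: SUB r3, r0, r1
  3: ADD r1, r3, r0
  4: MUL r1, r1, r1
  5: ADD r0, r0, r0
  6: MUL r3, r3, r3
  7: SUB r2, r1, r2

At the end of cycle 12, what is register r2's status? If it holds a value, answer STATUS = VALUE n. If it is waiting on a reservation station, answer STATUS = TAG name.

  c1: issue ADD r3<-Add1  regs: r0:6,r1:7,r2:6,r3:Add1
  c2: issue ADD r3<-Add2  regs: r0:6,r1:7,r2:6,r3:Add2
  c3: CDB Add1=9; issue SUB r3<-Add1  regs: r0:6,r1:7,r2:6,r3:Add1
  c4: CDB Add2=13; issue ADD r1<-Add2  regs: r0:6,r1:Add2,r2:6,r3:Add1
  c5: CDB Add1=-1; issue MUL r1<-Mul1  regs: r0:6,r1:Mul1,r2:6,r3:-1
  c6: issue ADD r0<-Add1  regs: r0:Add1,r1:Mul1,r2:6,r3:-1
  c7: CDB Add2=5; issue MUL r3<-Mul2  regs: r0:Add1,r1:Mul1,r2:6,r3:Mul2
  c8: CDB Add1=12; issue SUB r2<-Add1  regs: r0:12,r1:Mul1,r2:Add1,r3:Mul2
  c9: -  regs: r0:12,r1:Mul1,r2:Add1,r3:Mul2
  c10: -  regs: r0:12,r1:Mul1,r2:Add1,r3:Mul2
  c11: CDB Mul1=25  regs: r0:12,r1:25,r2:Add1,r3:Mul2
  c12: CDB Mul2=1  regs: r0:12,r1:25,r2:Add1,r3:1

STATUS = TAG Add1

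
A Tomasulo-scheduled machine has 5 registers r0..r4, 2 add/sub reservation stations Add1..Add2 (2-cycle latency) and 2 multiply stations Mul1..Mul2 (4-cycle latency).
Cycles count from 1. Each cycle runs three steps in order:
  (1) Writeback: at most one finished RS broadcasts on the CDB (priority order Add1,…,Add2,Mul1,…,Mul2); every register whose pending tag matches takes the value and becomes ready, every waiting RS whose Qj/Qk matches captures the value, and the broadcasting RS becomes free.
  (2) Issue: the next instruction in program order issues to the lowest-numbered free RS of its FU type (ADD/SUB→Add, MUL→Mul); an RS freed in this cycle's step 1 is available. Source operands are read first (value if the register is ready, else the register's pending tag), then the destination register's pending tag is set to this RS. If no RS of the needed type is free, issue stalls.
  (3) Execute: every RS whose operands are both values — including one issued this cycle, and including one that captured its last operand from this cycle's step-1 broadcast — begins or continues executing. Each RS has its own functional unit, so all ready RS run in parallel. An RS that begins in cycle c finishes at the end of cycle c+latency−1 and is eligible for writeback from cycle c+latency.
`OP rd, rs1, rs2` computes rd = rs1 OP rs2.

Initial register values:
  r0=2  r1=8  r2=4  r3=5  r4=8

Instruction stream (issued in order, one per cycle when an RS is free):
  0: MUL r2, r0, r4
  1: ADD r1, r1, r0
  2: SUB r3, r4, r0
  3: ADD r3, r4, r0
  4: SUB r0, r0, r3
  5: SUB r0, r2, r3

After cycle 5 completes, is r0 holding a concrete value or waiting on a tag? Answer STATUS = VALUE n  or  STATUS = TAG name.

  c1: issue MUL r2<-Mul1  regs: r0:2,r1:8,r2:Mul1,r3:5,r4:8
  c2: issue ADD r1<-Add1  regs: r0:2,r1:Add1,r2:Mul1,r3:5,r4:8
  c3: issue SUB r3<-Add2  regs: r0:2,r1:Add1,r2:Mul1,r3:Add2,r4:8
  c4: CDB Add1=10; issue ADD r3<-Add1  regs: r0:2,r1:10,r2:Mul1,r3:Add1,r4:8
  c5: CDB Add2=6; issue SUB r0<-Add2  regs: r0:Add2,r1:10,r2:Mul1,r3:Add1,r4:8

STATUS = TAG Add2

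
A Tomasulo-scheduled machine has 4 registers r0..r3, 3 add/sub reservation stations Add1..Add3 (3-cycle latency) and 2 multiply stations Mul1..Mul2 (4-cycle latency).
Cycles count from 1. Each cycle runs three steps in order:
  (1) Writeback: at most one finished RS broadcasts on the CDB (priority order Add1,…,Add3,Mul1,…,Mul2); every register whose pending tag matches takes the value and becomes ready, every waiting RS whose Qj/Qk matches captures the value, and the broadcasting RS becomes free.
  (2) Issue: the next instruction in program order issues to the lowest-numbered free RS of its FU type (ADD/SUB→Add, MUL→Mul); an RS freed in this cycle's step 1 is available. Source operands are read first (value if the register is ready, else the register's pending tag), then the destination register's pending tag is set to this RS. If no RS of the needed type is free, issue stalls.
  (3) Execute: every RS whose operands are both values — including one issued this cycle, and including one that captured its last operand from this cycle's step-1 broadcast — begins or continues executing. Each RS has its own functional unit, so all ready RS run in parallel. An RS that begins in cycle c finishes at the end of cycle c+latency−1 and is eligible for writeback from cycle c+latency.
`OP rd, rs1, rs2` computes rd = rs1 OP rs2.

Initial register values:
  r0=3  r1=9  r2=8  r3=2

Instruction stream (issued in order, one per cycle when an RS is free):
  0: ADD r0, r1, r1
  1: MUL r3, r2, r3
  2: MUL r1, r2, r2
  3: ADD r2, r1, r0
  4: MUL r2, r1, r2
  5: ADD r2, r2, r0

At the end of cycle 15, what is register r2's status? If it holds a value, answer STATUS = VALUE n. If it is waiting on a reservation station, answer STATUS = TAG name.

cycle 1: issue ADD r0<-Add1 // r0:Add1,r1:9,r2:8,r3:2
cycle 2: issue MUL r3<-Mul1 // r0:Add1,r1:9,r2:8,r3:Mul1
cycle 3: issue MUL r1<-Mul2 // r0:Add1,r1:Mul2,r2:8,r3:Mul1
cycle 4: CDB Add1=18; issue ADD r2<-Add1 // r0:18,r1:Mul2,r2:Add1,r3:Mul1
cycle 5: stall // r0:18,r1:Mul2,r2:Add1,r3:Mul1
cycle 6: CDB Mul1=16; issue MUL r2<-Mul1 // r0:18,r1:Mul2,r2:Mul1,r3:16
cycle 7: CDB Mul2=64; issue ADD r2<-Add2 // r0:18,r1:64,r2:Add2,r3:16
cycle 8: - // r0:18,r1:64,r2:Add2,r3:16
cycle 9: - // r0:18,r1:64,r2:Add2,r3:16
cycle 10: CDB Add1=82 // r0:18,r1:64,r2:Add2,r3:16
cycle 11: - // r0:18,r1:64,r2:Add2,r3:16
cycle 12: - // r0:18,r1:64,r2:Add2,r3:16
cycle 13: - // r0:18,r1:64,r2:Add2,r3:16
cycle 14: CDB Mul1=5248 // r0:18,r1:64,r2:Add2,r3:16
cycle 15: - // r0:18,r1:64,r2:Add2,r3:16

STATUS = TAG Add2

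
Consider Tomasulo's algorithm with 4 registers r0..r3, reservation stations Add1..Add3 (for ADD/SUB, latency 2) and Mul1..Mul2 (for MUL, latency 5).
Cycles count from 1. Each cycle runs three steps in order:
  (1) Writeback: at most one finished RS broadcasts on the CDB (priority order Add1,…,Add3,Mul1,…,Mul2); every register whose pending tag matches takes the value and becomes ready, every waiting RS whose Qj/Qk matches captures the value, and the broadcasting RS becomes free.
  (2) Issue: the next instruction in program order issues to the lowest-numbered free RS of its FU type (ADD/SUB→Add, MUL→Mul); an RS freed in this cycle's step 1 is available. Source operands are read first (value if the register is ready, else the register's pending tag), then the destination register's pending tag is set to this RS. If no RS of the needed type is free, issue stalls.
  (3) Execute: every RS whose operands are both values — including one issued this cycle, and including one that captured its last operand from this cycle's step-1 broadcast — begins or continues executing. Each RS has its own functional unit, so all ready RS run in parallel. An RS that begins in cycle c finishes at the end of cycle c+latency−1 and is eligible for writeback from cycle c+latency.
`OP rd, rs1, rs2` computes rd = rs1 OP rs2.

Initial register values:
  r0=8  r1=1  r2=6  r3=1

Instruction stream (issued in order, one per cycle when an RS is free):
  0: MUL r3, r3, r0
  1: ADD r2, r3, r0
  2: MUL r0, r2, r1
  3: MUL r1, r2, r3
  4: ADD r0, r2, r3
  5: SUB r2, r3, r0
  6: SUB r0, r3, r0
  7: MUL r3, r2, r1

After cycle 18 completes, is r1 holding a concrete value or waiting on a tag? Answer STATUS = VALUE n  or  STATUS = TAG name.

STATUS = VALUE 128

  c1: issue MUL r3<-Mul1  regs: r0:8,r1:1,r2:6,r3:Mul1
  c2: issue ADD r2<-Add1  regs: r0:8,r1:1,r2:Add1,r3:Mul1
  c3: issue MUL r0<-Mul2  regs: r0:Mul2,r1:1,r2:Add1,r3:Mul1
  c4: stall  regs: r0:Mul2,r1:1,r2:Add1,r3:Mul1
  c5: stall  regs: r0:Mul2,r1:1,r2:Add1,r3:Mul1
  c6: CDB Mul1=8; issue MUL r1<-Mul1  regs: r0:Mul2,r1:Mul1,r2:Add1,r3:8
  c7: issue ADD r0<-Add2  regs: r0:Add2,r1:Mul1,r2:Add1,r3:8
  c8: CDB Add1=16; issue SUB r2<-Add1  regs: r0:Add2,r1:Mul1,r2:Add1,r3:8
  c9: issue SUB r0<-Add3  regs: r0:Add3,r1:Mul1,r2:Add1,r3:8
  c10: CDB Add2=24; stall  regs: r0:Add3,r1:Mul1,r2:Add1,r3:8
  c11: stall  regs: r0:Add3,r1:Mul1,r2:Add1,r3:8
  c12: CDB Add1=-16; stall  regs: r0:Add3,r1:Mul1,r2:-16,r3:8
  c13: CDB Add3=-16; stall  regs: r0:-16,r1:Mul1,r2:-16,r3:8
  c14: CDB Mul1=128; issue MUL r3<-Mul1  regs: r0:-16,r1:128,r2:-16,r3:Mul1
  c15: CDB Mul2=16  regs: r0:-16,r1:128,r2:-16,r3:Mul1
  c16: -  regs: r0:-16,r1:128,r2:-16,r3:Mul1
  c17: -  regs: r0:-16,r1:128,r2:-16,r3:Mul1
  c18: -  regs: r0:-16,r1:128,r2:-16,r3:Mul1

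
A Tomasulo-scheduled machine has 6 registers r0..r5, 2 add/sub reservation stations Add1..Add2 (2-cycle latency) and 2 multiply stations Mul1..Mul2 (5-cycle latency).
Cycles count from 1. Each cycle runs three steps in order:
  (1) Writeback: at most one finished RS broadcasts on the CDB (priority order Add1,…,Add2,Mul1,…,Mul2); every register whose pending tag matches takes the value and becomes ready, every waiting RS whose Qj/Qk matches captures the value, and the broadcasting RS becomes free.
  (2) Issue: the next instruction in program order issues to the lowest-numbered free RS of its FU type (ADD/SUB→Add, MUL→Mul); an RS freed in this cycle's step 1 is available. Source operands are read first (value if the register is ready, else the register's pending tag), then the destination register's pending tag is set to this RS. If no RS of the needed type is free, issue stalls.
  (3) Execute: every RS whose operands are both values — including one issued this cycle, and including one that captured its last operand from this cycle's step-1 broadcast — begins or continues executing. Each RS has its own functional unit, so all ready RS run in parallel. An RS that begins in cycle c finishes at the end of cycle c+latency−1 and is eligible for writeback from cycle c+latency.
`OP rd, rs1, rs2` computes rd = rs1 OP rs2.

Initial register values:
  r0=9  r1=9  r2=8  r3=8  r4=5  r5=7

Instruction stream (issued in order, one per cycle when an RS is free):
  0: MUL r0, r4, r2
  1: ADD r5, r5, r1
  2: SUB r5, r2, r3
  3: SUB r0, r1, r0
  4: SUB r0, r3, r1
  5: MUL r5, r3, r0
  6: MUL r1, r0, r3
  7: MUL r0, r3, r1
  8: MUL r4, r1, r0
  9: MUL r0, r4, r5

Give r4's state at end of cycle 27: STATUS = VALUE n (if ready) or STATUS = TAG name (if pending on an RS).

  c1: issue MUL r0<-Mul1  regs: r0:Mul1,r1:9,r2:8,r3:8,r4:5,r5:7
  c2: issue ADD r5<-Add1  regs: r0:Mul1,r1:9,r2:8,r3:8,r4:5,r5:Add1
  c3: issue SUB r5<-Add2  regs: r0:Mul1,r1:9,r2:8,r3:8,r4:5,r5:Add2
  c4: CDB Add1=16; issue SUB r0<-Add1  regs: r0:Add1,r1:9,r2:8,r3:8,r4:5,r5:Add2
  c5: CDB Add2=0; issue SUB r0<-Add2  regs: r0:Add2,r1:9,r2:8,r3:8,r4:5,r5:0
  c6: CDB Mul1=40; issue MUL r5<-Mul1  regs: r0:Add2,r1:9,r2:8,r3:8,r4:5,r5:Mul1
  c7: CDB Add2=-1; issue MUL r1<-Mul2  regs: r0:-1,r1:Mul2,r2:8,r3:8,r4:5,r5:Mul1
  c8: CDB Add1=-31; stall  regs: r0:-1,r1:Mul2,r2:8,r3:8,r4:5,r5:Mul1
  c9: stall  regs: r0:-1,r1:Mul2,r2:8,r3:8,r4:5,r5:Mul1
  c10: stall  regs: r0:-1,r1:Mul2,r2:8,r3:8,r4:5,r5:Mul1
  c11: stall  regs: r0:-1,r1:Mul2,r2:8,r3:8,r4:5,r5:Mul1
  c12: CDB Mul1=-8; issue MUL r0<-Mul1  regs: r0:Mul1,r1:Mul2,r2:8,r3:8,r4:5,r5:-8
  c13: CDB Mul2=-8; issue MUL r4<-Mul2  regs: r0:Mul1,r1:-8,r2:8,r3:8,r4:Mul2,r5:-8
  c14: stall  regs: r0:Mul1,r1:-8,r2:8,r3:8,r4:Mul2,r5:-8
  c15: stall  regs: r0:Mul1,r1:-8,r2:8,r3:8,r4:Mul2,r5:-8
  c16: stall  regs: r0:Mul1,r1:-8,r2:8,r3:8,r4:Mul2,r5:-8
  c17: stall  regs: r0:Mul1,r1:-8,r2:8,r3:8,r4:Mul2,r5:-8
  c18: CDB Mul1=-64; issue MUL r0<-Mul1  regs: r0:Mul1,r1:-8,r2:8,r3:8,r4:Mul2,r5:-8
  c19: -  regs: r0:Mul1,r1:-8,r2:8,r3:8,r4:Mul2,r5:-8
  c20: -  regs: r0:Mul1,r1:-8,r2:8,r3:8,r4:Mul2,r5:-8
  c21: -  regs: r0:Mul1,r1:-8,r2:8,r3:8,r4:Mul2,r5:-8
  c22: -  regs: r0:Mul1,r1:-8,r2:8,r3:8,r4:Mul2,r5:-8
  c23: CDB Mul2=512  regs: r0:Mul1,r1:-8,r2:8,r3:8,r4:512,r5:-8
  c24: -  regs: r0:Mul1,r1:-8,r2:8,r3:8,r4:512,r5:-8
  c25: -  regs: r0:Mul1,r1:-8,r2:8,r3:8,r4:512,r5:-8
  c26: -  regs: r0:Mul1,r1:-8,r2:8,r3:8,r4:512,r5:-8
  c27: -  regs: r0:Mul1,r1:-8,r2:8,r3:8,r4:512,r5:-8

STATUS = VALUE 512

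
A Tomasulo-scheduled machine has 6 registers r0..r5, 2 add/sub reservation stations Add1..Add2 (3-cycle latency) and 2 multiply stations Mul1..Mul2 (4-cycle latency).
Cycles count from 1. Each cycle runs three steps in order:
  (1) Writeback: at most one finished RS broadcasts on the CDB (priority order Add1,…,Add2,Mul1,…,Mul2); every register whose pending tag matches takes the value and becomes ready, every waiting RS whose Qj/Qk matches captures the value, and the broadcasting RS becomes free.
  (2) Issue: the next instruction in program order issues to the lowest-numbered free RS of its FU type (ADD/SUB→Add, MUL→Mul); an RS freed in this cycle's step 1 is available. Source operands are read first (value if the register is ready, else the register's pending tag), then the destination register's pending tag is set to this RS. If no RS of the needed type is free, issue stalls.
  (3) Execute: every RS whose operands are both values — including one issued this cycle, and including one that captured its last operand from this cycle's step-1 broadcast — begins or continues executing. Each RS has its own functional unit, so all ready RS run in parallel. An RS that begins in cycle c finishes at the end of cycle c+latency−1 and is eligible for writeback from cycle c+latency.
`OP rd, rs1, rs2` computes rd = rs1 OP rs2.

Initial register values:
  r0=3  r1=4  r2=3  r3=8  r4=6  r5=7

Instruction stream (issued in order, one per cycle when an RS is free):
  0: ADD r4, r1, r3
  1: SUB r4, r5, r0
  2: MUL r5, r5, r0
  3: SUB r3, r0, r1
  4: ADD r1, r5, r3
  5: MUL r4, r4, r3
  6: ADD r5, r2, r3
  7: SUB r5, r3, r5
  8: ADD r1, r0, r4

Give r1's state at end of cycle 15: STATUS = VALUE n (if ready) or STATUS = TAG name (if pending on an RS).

c1: issue ADD r4<-Add1 | r0:3,r1:4,r2:3,r3:8,r4:Add1,r5:7
c2: issue SUB r4<-Add2 | r0:3,r1:4,r2:3,r3:8,r4:Add2,r5:7
c3: issue MUL r5<-Mul1 | r0:3,r1:4,r2:3,r3:8,r4:Add2,r5:Mul1
c4: CDB Add1=12; issue SUB r3<-Add1 | r0:3,r1:4,r2:3,r3:Add1,r4:Add2,r5:Mul1
c5: CDB Add2=4; issue ADD r1<-Add2 | r0:3,r1:Add2,r2:3,r3:Add1,r4:4,r5:Mul1
c6: issue MUL r4<-Mul2 | r0:3,r1:Add2,r2:3,r3:Add1,r4:Mul2,r5:Mul1
c7: CDB Add1=-1; issue ADD r5<-Add1 | r0:3,r1:Add2,r2:3,r3:-1,r4:Mul2,r5:Add1
c8: CDB Mul1=21; stall | r0:3,r1:Add2,r2:3,r3:-1,r4:Mul2,r5:Add1
c9: stall | r0:3,r1:Add2,r2:3,r3:-1,r4:Mul2,r5:Add1
c10: CDB Add1=2; issue SUB r5<-Add1 | r0:3,r1:Add2,r2:3,r3:-1,r4:Mul2,r5:Add1
c11: CDB Add2=20; issue ADD r1<-Add2 | r0:3,r1:Add2,r2:3,r3:-1,r4:Mul2,r5:Add1
c12: CDB Mul2=-4 | r0:3,r1:Add2,r2:3,r3:-1,r4:-4,r5:Add1
c13: CDB Add1=-3 | r0:3,r1:Add2,r2:3,r3:-1,r4:-4,r5:-3
c14: - | r0:3,r1:Add2,r2:3,r3:-1,r4:-4,r5:-3
c15: CDB Add2=-1 | r0:3,r1:-1,r2:3,r3:-1,r4:-4,r5:-3

STATUS = VALUE -1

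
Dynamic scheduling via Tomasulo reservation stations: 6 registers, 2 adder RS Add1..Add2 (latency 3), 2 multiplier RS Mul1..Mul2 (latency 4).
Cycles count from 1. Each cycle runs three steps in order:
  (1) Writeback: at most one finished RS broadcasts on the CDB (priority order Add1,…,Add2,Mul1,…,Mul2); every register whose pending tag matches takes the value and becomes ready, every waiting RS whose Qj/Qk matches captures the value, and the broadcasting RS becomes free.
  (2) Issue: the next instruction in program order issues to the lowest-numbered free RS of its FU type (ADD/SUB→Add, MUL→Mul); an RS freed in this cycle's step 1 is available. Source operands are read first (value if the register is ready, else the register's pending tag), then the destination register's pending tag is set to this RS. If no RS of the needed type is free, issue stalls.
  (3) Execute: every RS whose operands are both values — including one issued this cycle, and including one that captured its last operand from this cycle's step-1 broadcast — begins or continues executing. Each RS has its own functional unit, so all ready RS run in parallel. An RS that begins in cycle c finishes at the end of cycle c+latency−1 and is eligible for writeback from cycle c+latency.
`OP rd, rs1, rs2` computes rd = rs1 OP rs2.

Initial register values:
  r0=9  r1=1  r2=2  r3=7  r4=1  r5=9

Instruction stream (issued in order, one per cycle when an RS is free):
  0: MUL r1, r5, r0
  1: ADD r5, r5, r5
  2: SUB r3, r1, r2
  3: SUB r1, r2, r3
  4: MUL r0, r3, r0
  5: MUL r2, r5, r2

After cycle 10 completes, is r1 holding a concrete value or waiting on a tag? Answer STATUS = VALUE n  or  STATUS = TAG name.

c1: issue MUL r1<-Mul1 | r0:9,r1:Mul1,r2:2,r3:7,r4:1,r5:9
c2: issue ADD r5<-Add1 | r0:9,r1:Mul1,r2:2,r3:7,r4:1,r5:Add1
c3: issue SUB r3<-Add2 | r0:9,r1:Mul1,r2:2,r3:Add2,r4:1,r5:Add1
c4: stall | r0:9,r1:Mul1,r2:2,r3:Add2,r4:1,r5:Add1
c5: CDB Add1=18; issue SUB r1<-Add1 | r0:9,r1:Add1,r2:2,r3:Add2,r4:1,r5:18
c6: CDB Mul1=81; issue MUL r0<-Mul1 | r0:Mul1,r1:Add1,r2:2,r3:Add2,r4:1,r5:18
c7: issue MUL r2<-Mul2 | r0:Mul1,r1:Add1,r2:Mul2,r3:Add2,r4:1,r5:18
c8: - | r0:Mul1,r1:Add1,r2:Mul2,r3:Add2,r4:1,r5:18
c9: CDB Add2=79 | r0:Mul1,r1:Add1,r2:Mul2,r3:79,r4:1,r5:18
c10: - | r0:Mul1,r1:Add1,r2:Mul2,r3:79,r4:1,r5:18

STATUS = TAG Add1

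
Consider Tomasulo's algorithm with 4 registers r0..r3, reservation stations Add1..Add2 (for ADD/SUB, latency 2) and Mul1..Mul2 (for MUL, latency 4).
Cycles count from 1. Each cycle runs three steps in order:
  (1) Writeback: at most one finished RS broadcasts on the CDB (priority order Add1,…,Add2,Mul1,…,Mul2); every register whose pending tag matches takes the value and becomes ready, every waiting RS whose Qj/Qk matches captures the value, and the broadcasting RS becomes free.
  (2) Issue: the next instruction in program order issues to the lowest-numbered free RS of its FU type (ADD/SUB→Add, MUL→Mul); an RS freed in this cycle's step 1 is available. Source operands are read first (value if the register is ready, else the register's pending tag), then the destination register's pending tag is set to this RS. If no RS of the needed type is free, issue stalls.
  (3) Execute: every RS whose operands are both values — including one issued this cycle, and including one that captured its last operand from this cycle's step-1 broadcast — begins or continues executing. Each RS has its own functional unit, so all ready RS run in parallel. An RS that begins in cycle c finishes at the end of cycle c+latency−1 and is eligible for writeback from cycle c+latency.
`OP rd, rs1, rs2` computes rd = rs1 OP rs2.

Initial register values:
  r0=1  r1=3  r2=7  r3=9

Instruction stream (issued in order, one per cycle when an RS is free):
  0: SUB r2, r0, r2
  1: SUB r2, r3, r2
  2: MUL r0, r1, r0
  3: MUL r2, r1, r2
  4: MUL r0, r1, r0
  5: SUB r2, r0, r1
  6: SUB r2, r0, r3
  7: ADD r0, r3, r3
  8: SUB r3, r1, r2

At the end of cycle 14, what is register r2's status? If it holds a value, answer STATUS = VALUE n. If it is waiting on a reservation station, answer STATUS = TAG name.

c1: issue SUB r2<-Add1 | r0:1,r1:3,r2:Add1,r3:9
c2: issue SUB r2<-Add2 | r0:1,r1:3,r2:Add2,r3:9
c3: CDB Add1=-6; issue MUL r0<-Mul1 | r0:Mul1,r1:3,r2:Add2,r3:9
c4: issue MUL r2<-Mul2 | r0:Mul1,r1:3,r2:Mul2,r3:9
c5: CDB Add2=15; stall | r0:Mul1,r1:3,r2:Mul2,r3:9
c6: stall | r0:Mul1,r1:3,r2:Mul2,r3:9
c7: CDB Mul1=3; issue MUL r0<-Mul1 | r0:Mul1,r1:3,r2:Mul2,r3:9
c8: issue SUB r2<-Add1 | r0:Mul1,r1:3,r2:Add1,r3:9
c9: CDB Mul2=45; issue SUB r2<-Add2 | r0:Mul1,r1:3,r2:Add2,r3:9
c10: stall | r0:Mul1,r1:3,r2:Add2,r3:9
c11: CDB Mul1=9; stall | r0:9,r1:3,r2:Add2,r3:9
c12: stall | r0:9,r1:3,r2:Add2,r3:9
c13: CDB Add1=6; issue ADD r0<-Add1 | r0:Add1,r1:3,r2:Add2,r3:9
c14: CDB Add2=0; issue SUB r3<-Add2 | r0:Add1,r1:3,r2:0,r3:Add2

STATUS = VALUE 0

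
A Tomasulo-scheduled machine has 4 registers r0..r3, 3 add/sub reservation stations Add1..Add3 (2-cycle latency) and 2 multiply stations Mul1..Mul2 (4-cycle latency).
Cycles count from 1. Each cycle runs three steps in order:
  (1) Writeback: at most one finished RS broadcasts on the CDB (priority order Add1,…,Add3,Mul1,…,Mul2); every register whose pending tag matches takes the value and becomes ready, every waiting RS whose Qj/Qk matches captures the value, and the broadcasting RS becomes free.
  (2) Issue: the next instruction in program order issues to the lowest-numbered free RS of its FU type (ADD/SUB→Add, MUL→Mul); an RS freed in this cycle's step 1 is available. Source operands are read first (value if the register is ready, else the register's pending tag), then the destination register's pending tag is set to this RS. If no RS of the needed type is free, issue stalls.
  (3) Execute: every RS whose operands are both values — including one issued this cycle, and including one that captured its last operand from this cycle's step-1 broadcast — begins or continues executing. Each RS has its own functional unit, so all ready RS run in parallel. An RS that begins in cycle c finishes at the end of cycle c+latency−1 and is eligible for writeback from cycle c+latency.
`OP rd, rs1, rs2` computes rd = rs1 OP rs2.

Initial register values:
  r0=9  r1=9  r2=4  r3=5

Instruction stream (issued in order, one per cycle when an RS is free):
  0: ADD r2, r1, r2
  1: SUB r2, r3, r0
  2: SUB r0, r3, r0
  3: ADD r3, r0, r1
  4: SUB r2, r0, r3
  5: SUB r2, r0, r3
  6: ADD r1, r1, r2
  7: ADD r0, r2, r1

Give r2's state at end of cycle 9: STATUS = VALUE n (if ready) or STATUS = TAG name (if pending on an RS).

STATUS = TAG Add3

  c1: issue ADD r2<-Add1  regs: r0:9,r1:9,r2:Add1,r3:5
  c2: issue SUB r2<-Add2  regs: r0:9,r1:9,r2:Add2,r3:5
  c3: CDB Add1=13; issue SUB r0<-Add1  regs: r0:Add1,r1:9,r2:Add2,r3:5
  c4: CDB Add2=-4; issue ADD r3<-Add2  regs: r0:Add1,r1:9,r2:-4,r3:Add2
  c5: CDB Add1=-4; issue SUB r2<-Add1  regs: r0:-4,r1:9,r2:Add1,r3:Add2
  c6: issue SUB r2<-Add3  regs: r0:-4,r1:9,r2:Add3,r3:Add2
  c7: CDB Add2=5; issue ADD r1<-Add2  regs: r0:-4,r1:Add2,r2:Add3,r3:5
  c8: stall  regs: r0:-4,r1:Add2,r2:Add3,r3:5
  c9: CDB Add1=-9; issue ADD r0<-Add1  regs: r0:Add1,r1:Add2,r2:Add3,r3:5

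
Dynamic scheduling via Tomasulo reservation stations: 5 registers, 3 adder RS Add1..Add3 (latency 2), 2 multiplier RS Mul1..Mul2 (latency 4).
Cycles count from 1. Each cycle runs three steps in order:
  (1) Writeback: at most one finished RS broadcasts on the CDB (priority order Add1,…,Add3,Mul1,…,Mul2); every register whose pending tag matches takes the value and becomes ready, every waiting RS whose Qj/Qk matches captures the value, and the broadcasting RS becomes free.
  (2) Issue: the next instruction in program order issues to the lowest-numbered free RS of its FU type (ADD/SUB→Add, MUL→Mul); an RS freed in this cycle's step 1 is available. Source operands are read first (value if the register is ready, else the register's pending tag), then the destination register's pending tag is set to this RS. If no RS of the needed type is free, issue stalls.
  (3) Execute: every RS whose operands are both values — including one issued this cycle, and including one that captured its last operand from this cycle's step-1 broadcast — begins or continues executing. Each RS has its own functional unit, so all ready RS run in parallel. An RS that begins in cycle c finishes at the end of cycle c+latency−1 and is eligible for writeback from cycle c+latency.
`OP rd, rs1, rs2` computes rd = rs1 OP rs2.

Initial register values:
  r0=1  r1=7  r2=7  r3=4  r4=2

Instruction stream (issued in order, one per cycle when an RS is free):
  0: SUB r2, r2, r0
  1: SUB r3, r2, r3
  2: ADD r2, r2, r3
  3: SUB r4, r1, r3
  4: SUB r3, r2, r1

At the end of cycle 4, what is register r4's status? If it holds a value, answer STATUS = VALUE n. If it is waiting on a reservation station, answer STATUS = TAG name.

STATUS = TAG Add3

  c1: issue SUB r2<-Add1  regs: r0:1,r1:7,r2:Add1,r3:4,r4:2
  c2: issue SUB r3<-Add2  regs: r0:1,r1:7,r2:Add1,r3:Add2,r4:2
  c3: CDB Add1=6; issue ADD r2<-Add1  regs: r0:1,r1:7,r2:Add1,r3:Add2,r4:2
  c4: issue SUB r4<-Add3  regs: r0:1,r1:7,r2:Add1,r3:Add2,r4:Add3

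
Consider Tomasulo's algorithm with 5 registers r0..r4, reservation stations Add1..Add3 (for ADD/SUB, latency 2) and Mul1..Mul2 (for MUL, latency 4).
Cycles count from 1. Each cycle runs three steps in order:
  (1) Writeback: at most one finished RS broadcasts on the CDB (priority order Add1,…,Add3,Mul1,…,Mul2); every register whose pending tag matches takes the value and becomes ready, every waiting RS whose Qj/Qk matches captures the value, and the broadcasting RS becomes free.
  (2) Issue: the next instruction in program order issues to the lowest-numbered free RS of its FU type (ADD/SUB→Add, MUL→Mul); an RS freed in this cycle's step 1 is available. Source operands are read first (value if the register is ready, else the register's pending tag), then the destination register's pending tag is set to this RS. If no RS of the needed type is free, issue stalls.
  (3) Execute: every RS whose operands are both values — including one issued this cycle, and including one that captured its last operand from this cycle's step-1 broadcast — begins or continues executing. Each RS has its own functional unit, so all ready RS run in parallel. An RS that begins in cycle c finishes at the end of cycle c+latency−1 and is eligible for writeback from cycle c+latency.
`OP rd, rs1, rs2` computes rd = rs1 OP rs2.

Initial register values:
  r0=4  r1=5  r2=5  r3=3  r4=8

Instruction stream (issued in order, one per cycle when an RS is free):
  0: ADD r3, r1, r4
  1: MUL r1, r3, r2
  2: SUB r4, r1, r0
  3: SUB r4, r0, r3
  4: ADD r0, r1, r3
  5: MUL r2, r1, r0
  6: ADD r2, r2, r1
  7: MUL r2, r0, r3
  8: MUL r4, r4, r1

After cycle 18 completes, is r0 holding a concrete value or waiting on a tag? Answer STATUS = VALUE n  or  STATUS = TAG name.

  c1: issue ADD r3<-Add1  regs: r0:4,r1:5,r2:5,r3:Add1,r4:8
  c2: issue MUL r1<-Mul1  regs: r0:4,r1:Mul1,r2:5,r3:Add1,r4:8
  c3: CDB Add1=13; issue SUB r4<-Add1  regs: r0:4,r1:Mul1,r2:5,r3:13,r4:Add1
  c4: issue SUB r4<-Add2  regs: r0:4,r1:Mul1,r2:5,r3:13,r4:Add2
  c5: issue ADD r0<-Add3  regs: r0:Add3,r1:Mul1,r2:5,r3:13,r4:Add2
  c6: CDB Add2=-9; issue MUL r2<-Mul2  regs: r0:Add3,r1:Mul1,r2:Mul2,r3:13,r4:-9
  c7: CDB Mul1=65; issue ADD r2<-Add2  regs: r0:Add3,r1:65,r2:Add2,r3:13,r4:-9
  c8: issue MUL r2<-Mul1  regs: r0:Add3,r1:65,r2:Mul1,r3:13,r4:-9
  c9: CDB Add1=61; stall  regs: r0:Add3,r1:65,r2:Mul1,r3:13,r4:-9
  c10: CDB Add3=78; stall  regs: r0:78,r1:65,r2:Mul1,r3:13,r4:-9
  c11: stall  regs: r0:78,r1:65,r2:Mul1,r3:13,r4:-9
  c12: stall  regs: r0:78,r1:65,r2:Mul1,r3:13,r4:-9
  c13: stall  regs: r0:78,r1:65,r2:Mul1,r3:13,r4:-9
  c14: CDB Mul1=1014; issue MUL r4<-Mul1  regs: r0:78,r1:65,r2:1014,r3:13,r4:Mul1
  c15: CDB Mul2=5070  regs: r0:78,r1:65,r2:1014,r3:13,r4:Mul1
  c16: -  regs: r0:78,r1:65,r2:1014,r3:13,r4:Mul1
  c17: CDB Add2=5135  regs: r0:78,r1:65,r2:1014,r3:13,r4:Mul1
  c18: CDB Mul1=-585  regs: r0:78,r1:65,r2:1014,r3:13,r4:-585

STATUS = VALUE 78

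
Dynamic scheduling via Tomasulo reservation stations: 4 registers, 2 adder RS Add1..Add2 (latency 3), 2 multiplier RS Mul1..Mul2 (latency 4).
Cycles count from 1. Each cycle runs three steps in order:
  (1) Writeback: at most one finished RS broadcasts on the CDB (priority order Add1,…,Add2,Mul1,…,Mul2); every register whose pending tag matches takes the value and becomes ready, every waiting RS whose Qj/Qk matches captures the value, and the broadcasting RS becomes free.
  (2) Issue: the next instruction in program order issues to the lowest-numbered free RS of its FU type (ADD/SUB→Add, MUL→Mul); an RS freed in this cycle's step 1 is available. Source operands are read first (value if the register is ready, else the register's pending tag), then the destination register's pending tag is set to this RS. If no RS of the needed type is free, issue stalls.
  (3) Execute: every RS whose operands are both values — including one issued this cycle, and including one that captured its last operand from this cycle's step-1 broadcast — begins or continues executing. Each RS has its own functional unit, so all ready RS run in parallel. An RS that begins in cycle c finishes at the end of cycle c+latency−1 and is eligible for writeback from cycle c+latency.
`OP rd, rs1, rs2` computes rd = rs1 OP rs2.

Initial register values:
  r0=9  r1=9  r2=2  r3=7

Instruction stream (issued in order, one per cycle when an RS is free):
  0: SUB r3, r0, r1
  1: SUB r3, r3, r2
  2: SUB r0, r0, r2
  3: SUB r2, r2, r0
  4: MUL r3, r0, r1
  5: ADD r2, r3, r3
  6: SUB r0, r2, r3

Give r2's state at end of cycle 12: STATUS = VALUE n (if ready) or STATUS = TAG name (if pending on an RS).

c1: issue SUB r3<-Add1 | r0:9,r1:9,r2:2,r3:Add1
c2: issue SUB r3<-Add2 | r0:9,r1:9,r2:2,r3:Add2
c3: stall | r0:9,r1:9,r2:2,r3:Add2
c4: CDB Add1=0; issue SUB r0<-Add1 | r0:Add1,r1:9,r2:2,r3:Add2
c5: stall | r0:Add1,r1:9,r2:2,r3:Add2
c6: stall | r0:Add1,r1:9,r2:2,r3:Add2
c7: CDB Add1=7; issue SUB r2<-Add1 | r0:7,r1:9,r2:Add1,r3:Add2
c8: CDB Add2=-2; issue MUL r3<-Mul1 | r0:7,r1:9,r2:Add1,r3:Mul1
c9: issue ADD r2<-Add2 | r0:7,r1:9,r2:Add2,r3:Mul1
c10: CDB Add1=-5; issue SUB r0<-Add1 | r0:Add1,r1:9,r2:Add2,r3:Mul1
c11: - | r0:Add1,r1:9,r2:Add2,r3:Mul1
c12: CDB Mul1=63 | r0:Add1,r1:9,r2:Add2,r3:63

STATUS = TAG Add2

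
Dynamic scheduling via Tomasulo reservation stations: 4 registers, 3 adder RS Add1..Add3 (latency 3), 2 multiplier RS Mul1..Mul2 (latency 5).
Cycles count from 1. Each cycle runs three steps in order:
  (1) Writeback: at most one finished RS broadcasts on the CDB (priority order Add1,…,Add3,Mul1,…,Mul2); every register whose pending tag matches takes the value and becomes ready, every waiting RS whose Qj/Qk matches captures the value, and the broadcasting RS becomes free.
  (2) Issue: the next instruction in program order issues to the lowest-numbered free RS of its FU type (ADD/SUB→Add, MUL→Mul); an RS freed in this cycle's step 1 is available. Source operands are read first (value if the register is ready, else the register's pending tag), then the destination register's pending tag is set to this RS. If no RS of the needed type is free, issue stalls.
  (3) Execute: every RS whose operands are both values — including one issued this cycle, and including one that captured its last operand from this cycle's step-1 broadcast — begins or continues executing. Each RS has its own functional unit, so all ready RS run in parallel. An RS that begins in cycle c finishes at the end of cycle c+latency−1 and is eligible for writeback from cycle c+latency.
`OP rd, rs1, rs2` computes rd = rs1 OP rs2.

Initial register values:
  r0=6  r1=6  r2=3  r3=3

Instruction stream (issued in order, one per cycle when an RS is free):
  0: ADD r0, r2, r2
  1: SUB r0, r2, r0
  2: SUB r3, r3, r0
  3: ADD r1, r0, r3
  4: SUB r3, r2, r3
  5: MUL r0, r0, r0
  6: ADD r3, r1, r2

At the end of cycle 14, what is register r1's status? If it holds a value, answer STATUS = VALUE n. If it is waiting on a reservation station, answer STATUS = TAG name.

STATUS = VALUE 3

  c1: issue ADD r0<-Add1  regs: r0:Add1,r1:6,r2:3,r3:3
  c2: issue SUB r0<-Add2  regs: r0:Add2,r1:6,r2:3,r3:3
  c3: issue SUB r3<-Add3  regs: r0:Add2,r1:6,r2:3,r3:Add3
  c4: CDB Add1=6; issue ADD r1<-Add1  regs: r0:Add2,r1:Add1,r2:3,r3:Add3
  c5: stall  regs: r0:Add2,r1:Add1,r2:3,r3:Add3
  c6: stall  regs: r0:Add2,r1:Add1,r2:3,r3:Add3
  c7: CDB Add2=-3; issue SUB r3<-Add2  regs: r0:-3,r1:Add1,r2:3,r3:Add2
  c8: issue MUL r0<-Mul1  regs: r0:Mul1,r1:Add1,r2:3,r3:Add2
  c9: stall  regs: r0:Mul1,r1:Add1,r2:3,r3:Add2
  c10: CDB Add3=6; issue ADD r3<-Add3  regs: r0:Mul1,r1:Add1,r2:3,r3:Add3
  c11: -  regs: r0:Mul1,r1:Add1,r2:3,r3:Add3
  c12: -  regs: r0:Mul1,r1:Add1,r2:3,r3:Add3
  c13: CDB Add1=3  regs: r0:Mul1,r1:3,r2:3,r3:Add3
  c14: CDB Add2=-3  regs: r0:Mul1,r1:3,r2:3,r3:Add3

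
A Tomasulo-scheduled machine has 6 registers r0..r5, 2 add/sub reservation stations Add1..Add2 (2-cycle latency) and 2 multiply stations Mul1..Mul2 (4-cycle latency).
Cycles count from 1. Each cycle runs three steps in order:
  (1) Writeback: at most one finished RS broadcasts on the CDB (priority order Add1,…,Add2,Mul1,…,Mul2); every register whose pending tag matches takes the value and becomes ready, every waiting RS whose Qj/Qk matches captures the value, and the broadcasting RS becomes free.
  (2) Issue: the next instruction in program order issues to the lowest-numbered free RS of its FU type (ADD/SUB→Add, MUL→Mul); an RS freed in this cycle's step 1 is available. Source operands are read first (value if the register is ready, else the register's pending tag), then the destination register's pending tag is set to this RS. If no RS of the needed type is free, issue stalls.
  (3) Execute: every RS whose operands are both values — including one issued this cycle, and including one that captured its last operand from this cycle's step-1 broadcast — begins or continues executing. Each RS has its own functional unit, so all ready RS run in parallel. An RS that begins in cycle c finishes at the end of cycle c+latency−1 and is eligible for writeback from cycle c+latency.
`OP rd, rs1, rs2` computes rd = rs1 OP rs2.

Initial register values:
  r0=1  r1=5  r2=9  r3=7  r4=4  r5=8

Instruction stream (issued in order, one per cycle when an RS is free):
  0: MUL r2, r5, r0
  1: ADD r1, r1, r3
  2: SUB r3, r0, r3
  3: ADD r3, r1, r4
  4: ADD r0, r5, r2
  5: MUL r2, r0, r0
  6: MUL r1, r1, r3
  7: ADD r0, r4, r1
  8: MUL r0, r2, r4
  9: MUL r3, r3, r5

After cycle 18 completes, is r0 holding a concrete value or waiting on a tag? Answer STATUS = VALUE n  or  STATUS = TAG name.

STATUS = VALUE 1024

cycle 1: issue MUL r2<-Mul1 // r0:1,r1:5,r2:Mul1,r3:7,r4:4,r5:8
cycle 2: issue ADD r1<-Add1 // r0:1,r1:Add1,r2:Mul1,r3:7,r4:4,r5:8
cycle 3: issue SUB r3<-Add2 // r0:1,r1:Add1,r2:Mul1,r3:Add2,r4:4,r5:8
cycle 4: CDB Add1=12; issue ADD r3<-Add1 // r0:1,r1:12,r2:Mul1,r3:Add1,r4:4,r5:8
cycle 5: CDB Add2=-6; issue ADD r0<-Add2 // r0:Add2,r1:12,r2:Mul1,r3:Add1,r4:4,r5:8
cycle 6: CDB Add1=16; issue MUL r2<-Mul2 // r0:Add2,r1:12,r2:Mul2,r3:16,r4:4,r5:8
cycle 7: CDB Mul1=8; issue MUL r1<-Mul1 // r0:Add2,r1:Mul1,r2:Mul2,r3:16,r4:4,r5:8
cycle 8: issue ADD r0<-Add1 // r0:Add1,r1:Mul1,r2:Mul2,r3:16,r4:4,r5:8
cycle 9: CDB Add2=16; stall // r0:Add1,r1:Mul1,r2:Mul2,r3:16,r4:4,r5:8
cycle 10: stall // r0:Add1,r1:Mul1,r2:Mul2,r3:16,r4:4,r5:8
cycle 11: CDB Mul1=192; issue MUL r0<-Mul1 // r0:Mul1,r1:192,r2:Mul2,r3:16,r4:4,r5:8
cycle 12: stall // r0:Mul1,r1:192,r2:Mul2,r3:16,r4:4,r5:8
cycle 13: CDB Add1=196; stall // r0:Mul1,r1:192,r2:Mul2,r3:16,r4:4,r5:8
cycle 14: CDB Mul2=256; issue MUL r3<-Mul2 // r0:Mul1,r1:192,r2:256,r3:Mul2,r4:4,r5:8
cycle 15: - // r0:Mul1,r1:192,r2:256,r3:Mul2,r4:4,r5:8
cycle 16: - // r0:Mul1,r1:192,r2:256,r3:Mul2,r4:4,r5:8
cycle 17: - // r0:Mul1,r1:192,r2:256,r3:Mul2,r4:4,r5:8
cycle 18: CDB Mul1=1024 // r0:1024,r1:192,r2:256,r3:Mul2,r4:4,r5:8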